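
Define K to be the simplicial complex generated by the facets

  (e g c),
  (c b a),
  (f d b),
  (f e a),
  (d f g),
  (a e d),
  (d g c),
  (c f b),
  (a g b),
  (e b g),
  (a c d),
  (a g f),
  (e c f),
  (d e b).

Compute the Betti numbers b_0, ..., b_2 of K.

b_0 = 1, b_1 = 2, b_2 = 1.

Fix the vertex order a < b < c < d < e < f < g and write every simplex with vertices in increasing order. Then dim K = 2 and the simplices of K are:

  0-simplices (7): a, b, c, d, e, f, g
  1-simplices (21): ab, ac, ad, ae, af, ag, bc, bd, be, bf, bg, cd, ce, cf, cg, de, df, dg, ef, eg, fg
  2-simplices (14): abc, abg, acd, ade, aef, afg, bcf, bde, bdf, beg, cdg, cef, ceg, dfg

Hence C_0 ≅ Z^7, C_1 ≅ Z^21, C_2 ≅ Z^14.

Boundary ∂_1: C_1 → C_0 sends each edge [p,q] (with p < q) to q − p.
This gives a 7×21 integer matrix of rank 6; reducing to Smith normal form yields diagonal entries (1,1,1,1,1,1).

The boundary map ∂_2: C_2 → C_1 maps a triangle to the signed sum of its edges. For instance
  ∂ceg = eg − cg + ce,
  ∂ade = de − ae + ad.
The resulting 21×14 matrix has rank 13, and its Smith normal form has invariant factors (1,1,1,1,1,1,1,1,1,1,1,1,1).

Now H_k = ker ∂_k / im ∂_{k+1}, so:

  H_0: rank C_0 − rank ∂_1 = 7 − 6 = 1, and the invariant factors of ∂_1 are all 1, so H_0 = Z.
  H_1: rank ker ∂_1 − rank ∂_2 = (21 − 6) − 13 = 2, and the invariant factors of ∂_2 are all 1, so H_1 = Z^2.
  H_2: rank ker ∂_2 − rank ∂_3 = (14 − 13) − 0 = 1, and there is no ∂_3, so H_2 = Z.

As a check, the Euler characteristic is 7 − 21 + 14 = 0, which agrees with 1 − 2 + 1 = 0.
(K is a triangulation of the torus T^2.)

Hence the Betti numbers are b_0 = 1, b_1 = 2, b_2 = 1.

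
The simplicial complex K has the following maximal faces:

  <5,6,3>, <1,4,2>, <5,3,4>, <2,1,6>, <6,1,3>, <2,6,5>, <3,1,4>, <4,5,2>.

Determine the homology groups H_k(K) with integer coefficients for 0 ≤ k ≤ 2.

H_0 = Z,  H_1 = 0,  H_2 = Z.

K has 6 vertices, 12 edges, 8 triangles.
rank ∂_0 = 0, rank ∂_1 = 5 ⇒ b_0 = 6 − 0 − 5 = 1; all invariant factors of ∂_1 are 1 so no torsion. So H_0 = Z.
rank ∂_1 = 5, rank ∂_2 = 7 ⇒ b_1 = 12 − 5 − 7 = 0; all invariant factors of ∂_2 are 1 so no torsion. So H_1 = 0.
rank ∂_2 = 7, rank ∂_3 = 0 ⇒ b_2 = 8 − 7 − 0 = 1. So H_2 = Z.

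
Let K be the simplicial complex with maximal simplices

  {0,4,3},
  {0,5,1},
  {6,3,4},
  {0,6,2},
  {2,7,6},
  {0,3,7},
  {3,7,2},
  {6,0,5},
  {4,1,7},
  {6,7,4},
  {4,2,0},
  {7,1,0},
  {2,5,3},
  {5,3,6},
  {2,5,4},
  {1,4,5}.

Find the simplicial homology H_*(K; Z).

H_0 = Z,  H_1 = Z^2,  H_2 = Z.

We work with the vertex ordering 0 < 1 < 2 < 3 < 4 < 5 < 6 < 7. The simplices of K, each written with vertices in increasing order, are:

  0-simplices (8): [0], [1], [2], [3], [4], [5], [6], [7]
  1-simplices (24): (24 of them)
  2-simplices (16): [0,1,5], [0,1,7], [0,2,4], [0,2,6], [0,3,4], [0,3,7], [0,5,6], [1,4,5], [1,4,7], [2,3,5], [2,3,7], [2,4,5], [2,6,7], [3,4,6], [3,5,6], [4,6,7]

Hence C_0 ≅ Z^8, C_1 ≅ Z^24, C_2 ≅ Z^16.

Boundary ∂_1: C_1 → C_0 sends each edge [p,q] (with p < q) to q − p. For instance
  ∂[2,5] = [5] − [2].
As a 8×24 matrix over Z this has rank 7, with invariant factors (1,1,1,1,1,1,1).

The boundary map ∂_2: C_2 → C_1 sends each 2-simplex [p,q,r] to [q,r] − [p,r] + [p,q]. For instance
  ∂[0,2,6] = [2,6] − [0,6] + [0,2],
  ∂[0,2,4] = [2,4] − [0,4] + [0,2].
The 24×16 boundary matrix has rank 15 and Smith normal form diag(1,1,1,1,1,1,1,1,1,1,1,1,1,1,1).

Now H_k = ker ∂_k / im ∂_{k+1}, so:

  H_0: rank C_0 − rank ∂_1 = 8 − 7 = 1, and the invariant factors of ∂_1 are all 1, so H_0 = Z.
  H_1: rank ker ∂_1 − rank ∂_2 = (24 − 7) − 15 = 2, and the invariant factors of ∂_2 are all 1, so H_1 = Z^2.
  H_2: rank ker ∂_2 − rank ∂_3 = (16 − 15) − 0 = 1, and there is no ∂_3, so H_2 = Z.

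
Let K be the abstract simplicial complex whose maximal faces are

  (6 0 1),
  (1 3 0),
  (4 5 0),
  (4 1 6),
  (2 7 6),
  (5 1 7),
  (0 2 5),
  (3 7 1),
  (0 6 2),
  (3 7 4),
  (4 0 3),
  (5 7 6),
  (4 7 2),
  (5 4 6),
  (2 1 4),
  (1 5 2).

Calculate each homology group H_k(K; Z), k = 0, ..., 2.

H_0 ≅ Z,  H_1 ≅ Z^2,  H_2 ≅ Z.

Order the vertices as 0 < 1 < 2 < 3 < 4 < 5 < 6 < 7. Listing each simplex with vertices in this order, K has dimension 2 with simplices:

  0-simplices (8): [0], [1], [2], [3], [4], [5], [6], [7]
  1-simplices (24): (24 of them)
  2-simplices (16): [0,1,3], [0,1,6], [0,2,5], [0,2,6], [0,3,4], [0,4,5], [1,2,4], [1,2,5], [1,3,7], [1,4,6], [1,5,7], [2,4,7], [2,6,7], [3,4,7], [4,5,6], [5,6,7]

giving chain groups C_0 ≅ Z^8, C_1 ≅ Z^24, C_2 ≅ Z^16.

∂_1: C_1 → C_0 maps an edge to its endpoints' difference, ∂[p,q] = q − p. For instance
  ∂[1,6] = [6] − [1].
The resulting 8×24 matrix has rank 7, and its Smith normal form has invariant factors (1,1,1,1,1,1,1).

The boundary map ∂_2: C_2 → C_1 maps a triangle to the signed sum of its edges. For instance
  ∂[1,2,4] = [2,4] − [1,4] + [1,2],
  ∂[4,5,6] = [5,6] − [4,6] + [4,5].
The resulting 24×16 matrix has rank 15, and its Smith normal form has invariant factors (1,1,1,1,1,1,1,1,1,1,1,1,1,1,1).

Now H_k = ker ∂_k / im ∂_{k+1}, so:

  H_0: rank C_0 − rank ∂_1 = 8 − 7 = 1, and the invariant factors of ∂_1 are all 1, so H_0 = Z.
  H_1: rank ker ∂_1 − rank ∂_2 = (24 − 7) − 15 = 2, and the invariant factors of ∂_2 are all 1, so H_1 = Z^2.
  H_2: rank ker ∂_2 − rank ∂_3 = (16 − 15) − 0 = 1, and there is no ∂_3, so H_2 = Z.

As a check, the Euler characteristic is 8 − 24 + 16 = 0, which agrees with 1 − 2 + 1 = 0.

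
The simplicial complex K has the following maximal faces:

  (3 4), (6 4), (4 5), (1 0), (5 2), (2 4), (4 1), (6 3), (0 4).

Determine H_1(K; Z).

H_1 ≅ Z^3.

Fix the vertex order 0 < 1 < 2 < 3 < 4 < 5 < 6 and write every simplex with vertices in increasing order. Then dim K = 1 and the simplices of K are:

  0-simplices (7): [0], [1], [2], [3], [4], [5], [6]
  1-simplices (9): [0,1], [0,4], [1,4], [2,4], [2,5], [3,4], [3,6], [4,5], [4,6]

Hence C_0 ≅ Z^7, C_1 ≅ Z^9.

∂_1: C_1 → C_0 maps an edge to its endpoints' difference, ∂[p,q] = q − p.
As a 7×9 matrix over Z this has rank 6, with invariant factors (1,1,1,1,1,1).

From H_k ≅ ker(∂_k) / im(∂_{k+1}) we obtain:

  H_1: rank ker ∂_1 − rank ∂_2 = (9 − 6) − 0 = 3, and there is no ∂_2, so H_1 ≅ Z^3.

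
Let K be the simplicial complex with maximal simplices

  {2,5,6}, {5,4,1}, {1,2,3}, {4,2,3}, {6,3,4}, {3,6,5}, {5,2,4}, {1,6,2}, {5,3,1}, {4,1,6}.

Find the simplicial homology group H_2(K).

We work with the vertex ordering 1 < 2 < 3 < 4 < 5 < 6. The simplices of K, each written with vertices in increasing order, are:

  0-simplices (6): [1], [2], [3], [4], [5], [6]
  1-simplices (15): [1,2], [1,3], [1,4], [1,5], [1,6], [2,3], [2,4], [2,5], [2,6], [3,4], [3,5], [3,6], [4,5], [4,6], [5,6]
  2-simplices (10): [1,2,3], [1,2,6], [1,3,5], [1,4,5], [1,4,6], [2,3,4], [2,4,5], [2,5,6], [3,4,6], [3,5,6]

Hence C_0 ≅ Z^6, C_1 ≅ Z^15, C_2 ≅ Z^10.

Boundary ∂_1: C_1 → C_0 maps an edge to its endpoints' difference, ∂[p,q] = q − p. For instance
  ∂[2,3] = [3] − [2].
The 6×15 boundary matrix has rank 5 and Smith normal form diag(1,1,1,1,1).

Boundary ∂_2: C_2 → C_1 acts by ∂[p,q,r] = [q,r] − [p,r] + [p,q]. For instance
  ∂[2,4,5] = [4,5] − [2,5] + [2,4],
  ∂[1,3,5] = [3,5] − [1,5] + [1,3].
This gives a 15×10 integer matrix of rank 10; reducing to Smith normal form yields diagonal entries (1,1,1,1,1,1,1,1,1,2).

Now H_k = ker ∂_k / im ∂_{k+1}, so:

  H_2: rank ker ∂_2 − rank ∂_3 = (10 − 10) − 0 = 0, and there is no ∂_3, so H_2 = 0.

H_2 = 0.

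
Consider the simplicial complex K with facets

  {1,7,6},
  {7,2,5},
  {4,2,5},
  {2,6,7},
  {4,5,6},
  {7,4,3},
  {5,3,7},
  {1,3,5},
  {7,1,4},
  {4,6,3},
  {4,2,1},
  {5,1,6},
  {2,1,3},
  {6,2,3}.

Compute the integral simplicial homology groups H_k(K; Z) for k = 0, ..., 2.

Fix the vertex order 1 < 2 < 3 < 4 < 5 < 6 < 7 and write every simplex with vertices in increasing order. Then dim K = 2 and the simplices of K are:

  0-simplices (7): [1], [2], [3], [4], [5], [6], [7]
  1-simplices (21): [1,2], [1,3], [1,4], [1,5], [1,6], [1,7], [2,3], [2,4], [2,5], [2,6], [2,7], [3,4], [3,5], [3,6], [3,7], [4,5], [4,6], [4,7], [5,6], [5,7], [6,7]
  2-simplices (14): [1,2,3], [1,2,4], [1,3,5], [1,4,7], [1,5,6], [1,6,7], [2,3,6], [2,4,5], [2,5,7], [2,6,7], [3,4,6], [3,4,7], [3,5,7], [4,5,6]

so the chain groups are C_0 ≅ Z^7, C_1 ≅ Z^21, C_2 ≅ Z^14.

The boundary map ∂_1: C_1 → C_0 is given by ∂[p,q] = [q] − [p].
As a 7×21 matrix over Z this has rank 6, with invariant factors (1,1,1,1,1,1).

The boundary map ∂_2: C_2 → C_1 maps a triangle to the signed sum of its edges. For instance
  ∂[2,5,7] = [5,7] − [2,7] + [2,5],
  ∂[1,6,7] = [6,7] − [1,7] + [1,6].
The resulting 21×14 matrix has rank 13, and its Smith normal form has invariant factors (1,1,1,1,1,1,1,1,1,1,1,1,1).

Computing H_k = (kernel of ∂_k) / (image of ∂_{k+1}):

  H_0: rank C_0 − rank ∂_1 = 7 − 6 = 1, and the invariant factors of ∂_1 are all 1, so H_0 ≅ Z.
  H_1: rank ker ∂_1 − rank ∂_2 = (21 − 6) − 13 = 2, and the invariant factors of ∂_2 are all 1, so H_1 ≅ Z^2.
  H_2: rank ker ∂_2 − rank ∂_3 = (14 − 13) − 0 = 1, and there is no ∂_3, so H_2 ≅ Z.

H_0 ≅ Z,  H_1 ≅ Z^2,  H_2 ≅ Z.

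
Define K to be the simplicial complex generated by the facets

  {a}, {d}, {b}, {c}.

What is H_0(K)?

H_0 ≅ Z^4.

Take the total order a < b < c < d on the vertex set. Then K (dimension 0) consists of the simplices:

  0-simplices (4): a, b, c, d

Hence C_0 ≅ Z^4.

Computing H_k = (kernel of ∂_k) / (image of ∂_{k+1}):

  H_0: rank C_0 − rank ∂_1 = 4 − 0 = 4, and there is no ∂_1, so H_0 = Z^4.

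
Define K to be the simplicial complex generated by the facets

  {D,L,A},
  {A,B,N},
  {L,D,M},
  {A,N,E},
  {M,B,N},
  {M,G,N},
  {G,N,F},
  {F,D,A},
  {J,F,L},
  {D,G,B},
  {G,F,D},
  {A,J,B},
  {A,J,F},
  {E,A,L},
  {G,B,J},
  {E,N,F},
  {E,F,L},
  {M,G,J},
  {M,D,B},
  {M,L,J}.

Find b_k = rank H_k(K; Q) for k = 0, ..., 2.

b_0 = 1, b_1 = 1, b_2 = 0.

We work with the vertex ordering A < B < D < E < F < G < J < L < M < N. The simplices of K, each written with vertices in increasing order, are:

  0-simplices (10): A, B, D, E, F, G, J, L, M, N
  1-simplices (30): AB, AD, AE, AF, AJ, AL, AN, BD, BG, BJ, BM, BN, DF, DG, DL, DM, EF, EL, EN, FG, FJ, FL, FN, GJ, GM, GN, JL, JM, LM, MN
  2-simplices (20): ABJ, ABN, ADF, ADL, AEL, AEN, AFJ, BDG, BDM, BGJ, BMN, DFG, DLM, EFL, EFN, FGN, FJL, GJM, GMN, JLM

so the chain groups are C_0 ≅ Z^10, C_1 ≅ Z^30, C_2 ≅ Z^20.

The boundary map ∂_1: C_1 → C_0 is given by ∂[p,q] = [q] − [p].
This gives a 10×30 integer matrix of rank 9; reducing to Smith normal form yields diagonal entries (1,1,1,1,1,1,1,1,1).

∂_2: C_2 → C_1 maps a triangle to the signed sum of its edges. For instance
  ∂FGN = GN − FN + FG,
  ∂AFJ = FJ − AJ + AF.
As a 30×20 matrix over Z this has rank 20, with invariant factors (1,1,1,1,1,1,1,1,1,1,1,1,1,1,1,1,1,1,1,2).

Computing H_k = (kernel of ∂_k) / (image of ∂_{k+1}):

  H_0: rank C_0 − rank ∂_1 = 10 − 9 = 1, and the invariant factors of ∂_1 are all 1, so H_0 = Z.
  H_1: rank ker ∂_1 − rank ∂_2 = (30 − 9) − 20 = 1, and ∂_2 has invariant factor 2 > 1, so H_1 = Z ⊕ Z/2Z.
  H_2: rank ker ∂_2 − rank ∂_3 = (20 − 20) − 0 = 0, and there is no ∂_3, so H_2 = 0.

As a check, the Euler characteristic is 10 − 30 + 20 = 0, which agrees with 1 − 1 + 0 = 0.

Hence the Betti numbers are b_0 = 1, b_1 = 1, b_2 = 0.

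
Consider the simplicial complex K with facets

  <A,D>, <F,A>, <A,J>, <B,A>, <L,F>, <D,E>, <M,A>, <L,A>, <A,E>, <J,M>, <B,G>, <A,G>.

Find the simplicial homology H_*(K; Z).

Take the total order A < B < D < E < F < G < J < L < M on the vertex set. Then K (dimension 1) consists of the simplices:

  0-simplices (9): A, B, D, E, F, G, J, L, M
  1-simplices (12): AB, AD, AE, AF, AG, AJ, AL, AM, BG, DE, FL, JM

Hence C_0 ≅ Z^9, C_1 ≅ Z^12.

Boundary ∂_1: C_1 → C_0 sends each edge [p,q] (with p < q) to q − p. For instance
  ∂AB = B − A.
This gives a 9×12 integer matrix of rank 8; reducing to Smith normal form yields diagonal entries (1,1,1,1,1,1,1,1).

Computing H_k = (kernel of ∂_k) / (image of ∂_{k+1}):

  H_0: rank C_0 − rank ∂_1 = 9 − 8 = 1, and the invariant factors of ∂_1 are all 1, so H_0 = Z.
  H_1: rank ker ∂_1 − rank ∂_2 = (12 − 8) − 0 = 4, and there is no ∂_2, so H_1 = Z^4.

H_0 = Z,  H_1 = Z^4.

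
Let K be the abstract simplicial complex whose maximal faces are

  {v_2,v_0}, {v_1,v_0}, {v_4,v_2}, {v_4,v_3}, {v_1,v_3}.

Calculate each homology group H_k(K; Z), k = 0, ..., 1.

Take the total order v_0 < v_1 < v_2 < v_3 < v_4 on the vertex set. Then K (dimension 1) consists of the simplices:

  0-simplices (5): [v_0], [v_1], [v_2], [v_3], [v_4]
  1-simplices (5): [v_0,v_1], [v_0,v_2], [v_1,v_3], [v_2,v_4], [v_3,v_4]

giving chain groups C_0 ≅ Z^5, C_1 ≅ Z^5.

∂_1: C_1 → C_0 maps an edge to its endpoints' difference, ∂[p,q] = q − p.
This gives a 5×5 integer matrix of rank 4; reducing to Smith normal form yields diagonal entries (1,1,1,1).

From H_k ≅ ker(∂_k) / im(∂_{k+1}) we obtain:

  H_0: rank C_0 − rank ∂_1 = 5 − 4 = 1, and the invariant factors of ∂_1 are all 1, so H_0 = Z.
  H_1: rank ker ∂_1 − rank ∂_2 = (5 − 4) − 0 = 1, and there is no ∂_2, so H_1 = Z.

H_0 ≅ Z,  H_1 ≅ Z.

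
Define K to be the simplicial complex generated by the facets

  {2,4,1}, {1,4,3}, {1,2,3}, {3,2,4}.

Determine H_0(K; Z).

Fix the vertex order 1 < 2 < 3 < 4 and write every simplex with vertices in increasing order. Then dim K = 2 and the simplices of K are:

  0-simplices (4): [1], [2], [3], [4]
  1-simplices (6): [1,2], [1,3], [1,4], [2,3], [2,4], [3,4]
  2-simplices (4): [1,2,3], [1,2,4], [1,3,4], [2,3,4]

Hence C_0 ≅ Z^4, C_1 ≅ Z^6, C_2 ≅ Z^4.

Boundary ∂_1: C_1 → C_0 is given by ∂[p,q] = [q] − [p].
The resulting 4×6 matrix has rank 3, and its Smith normal form has invariant factors (1,1,1).

∂_2: C_2 → C_1 acts by ∂[p,q,r] = [q,r] − [p,r] + [p,q]. For instance
  ∂[2,3,4] = [3,4] − [2,4] + [2,3],
  ∂[1,2,3] = [2,3] − [1,3] + [1,2].
The resulting 6×4 matrix has rank 3, and its Smith normal form has invariant factors (1,1,1).

Reading off H_k = ker ∂_k / im ∂_{k+1}:

  H_0: rank C_0 − rank ∂_1 = 4 − 3 = 1, and the invariant factors of ∂_1 are all 1, so H_0 ≅ Z.

(K is a triangulation of the 2-sphere S^2.)

H_0 = Z.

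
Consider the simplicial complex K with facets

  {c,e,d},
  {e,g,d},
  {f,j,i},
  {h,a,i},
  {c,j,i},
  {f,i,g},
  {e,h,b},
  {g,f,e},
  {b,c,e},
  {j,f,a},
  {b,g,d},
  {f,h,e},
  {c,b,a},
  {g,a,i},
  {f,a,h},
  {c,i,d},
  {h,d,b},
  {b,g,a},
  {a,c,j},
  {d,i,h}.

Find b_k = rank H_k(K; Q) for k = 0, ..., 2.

Fix the vertex order a < b < c < d < e < f < g < h < i < j and write every simplex with vertices in increasing order. Then dim K = 2 and the simplices of K are:

  0-simplices (10): a, b, c, d, e, f, g, h, i, j
  1-simplices (30): ab, ac, af, ag, ah, ai, aj, bc, bd, be, bg, bh, cd, ce, ci, cj, de, dg, dh, di, ef, eg, eh, fg, fh, fi, fj, gi, hi, ij
  2-simplices (20): abc, abg, acj, afh, afj, agi, ahi, bce, bdg, bdh, beh, cde, cdi, cij, deg, dhi, efg, efh, fgi, fij

Hence C_0 ≅ Z^10, C_1 ≅ Z^30, C_2 ≅ Z^20.

The boundary map ∂_1: C_1 → C_0 is given by ∂[p,q] = [q] − [p]. For instance
  ∂ij = j − i.
The resulting 10×30 matrix has rank 9, and its Smith normal form has invariant factors (1,1,1,1,1,1,1,1,1).

∂_2: C_2 → C_1 sends each 2-simplex [p,q,r] to [q,r] − [p,r] + [p,q]. For instance
  ∂cij = ij − cj + ci,
  ∂bdg = dg − bg + bd.
As a 30×20 matrix over Z this has rank 20, with invariant factors (1,1,1,1,1,1,1,1,1,1,1,1,1,1,1,1,1,1,1,2).

From H_k ≅ ker(∂_k) / im(∂_{k+1}) we obtain:

  H_0: rank C_0 − rank ∂_1 = 10 − 9 = 1, and the invariant factors of ∂_1 are all 1, so H_0 = Z.
  H_1: rank ker ∂_1 − rank ∂_2 = (30 − 9) − 20 = 1, and ∂_2 has invariant factor 2 > 1, so H_1 = Z ⊕ Z_2.
  H_2: rank ker ∂_2 − rank ∂_3 = (20 − 20) − 0 = 0, and there is no ∂_3, so H_2 = 0.

Hence the Betti numbers are b_0 = 1, b_1 = 1, b_2 = 0.

b_0 = 1, b_1 = 1, b_2 = 0.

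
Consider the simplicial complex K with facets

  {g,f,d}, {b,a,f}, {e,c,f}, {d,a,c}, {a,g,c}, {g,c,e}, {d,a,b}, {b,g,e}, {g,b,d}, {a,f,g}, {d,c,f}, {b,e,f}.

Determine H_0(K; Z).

H_0 = Z.

We work with the vertex ordering a < b < c < d < e < f < g. The simplices of K, each written with vertices in increasing order, are:

  0-simplices (7): a, b, c, d, e, f, g
  1-simplices (18): ab, ac, ad, af, ag, bd, be, bf, bg, cd, ce, cf, cg, df, dg, ef, eg, fg
  2-simplices (12): abd, abf, acd, acg, afg, bdg, bef, beg, cdf, cef, ceg, dfg

giving chain groups C_0 ≅ Z^7, C_1 ≅ Z^18, C_2 ≅ Z^12.

Boundary ∂_1: C_1 → C_0 maps an edge to its endpoints' difference, ∂[p,q] = q − p.
The 7×18 boundary matrix has rank 6 and Smith normal form diag(1,1,1,1,1,1).

The boundary map ∂_2: C_2 → C_1 sends each 2-simplex [p,q,r] to [q,r] − [p,r] + [p,q]. For instance
  ∂cef = ef − cf + ce,
  ∂acd = cd − ad + ac.
As a 18×12 matrix over Z this has rank 12, with invariant factors (1,1,1,1,1,1,1,1,1,1,1,2).

Reading off H_k = ker ∂_k / im ∂_{k+1}:

  H_0: rank C_0 − rank ∂_1 = 7 − 6 = 1, and the invariant factors of ∂_1 are all 1, so H_0 ≅ Z.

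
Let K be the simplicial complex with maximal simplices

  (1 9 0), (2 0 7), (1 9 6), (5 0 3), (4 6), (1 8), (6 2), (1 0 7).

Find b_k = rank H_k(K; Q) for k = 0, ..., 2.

b_0 = 1, b_1 = 1, b_2 = 0.

Fix the vertex order 0 < 1 < 2 < 3 < 4 < 5 < 6 < 7 < 8 < 9 and write every simplex with vertices in increasing order. Then dim K = 2 and the simplices of K are:

  0-simplices (10): [0], [1], [2], [3], [4], [5], [6], [7], [8], [9]
  1-simplices (15): [0,1], [0,2], [0,3], [0,5], [0,7], [0,9], [1,6], [1,7], [1,8], [1,9], [2,6], [2,7], [3,5], [4,6], [6,9]
  2-simplices (5): [0,1,7], [0,1,9], [0,2,7], [0,3,5], [1,6,9]

so the chain groups are C_0 ≅ Z^10, C_1 ≅ Z^15, C_2 ≅ Z^5.

Boundary ∂_1: C_1 → C_0 is given by ∂[p,q] = [q] − [p].
The 10×15 boundary matrix has rank 9 and Smith normal form diag(1,1,1,1,1,1,1,1,1).

Boundary ∂_2: C_2 → C_1 sends each 2-simplex [p,q,r] to [q,r] − [p,r] + [p,q]. For instance
  ∂[0,3,5] = [3,5] − [0,5] + [0,3],
  ∂[0,1,7] = [1,7] − [0,7] + [0,1].
This gives a 15×5 integer matrix of rank 5; reducing to Smith normal form yields diagonal entries (1,1,1,1,1).

Now H_k = ker ∂_k / im ∂_{k+1}, so:

  H_0: rank C_0 − rank ∂_1 = 10 − 9 = 1, and the invariant factors of ∂_1 are all 1, so H_0 = Z.
  H_1: rank ker ∂_1 − rank ∂_2 = (15 − 9) − 5 = 1, and the invariant factors of ∂_2 are all 1, so H_1 = Z.
  H_2: rank ker ∂_2 − rank ∂_3 = (5 − 5) − 0 = 0, and there is no ∂_3, so H_2 = 0.

Hence the Betti numbers are b_0 = 1, b_1 = 1, b_2 = 0.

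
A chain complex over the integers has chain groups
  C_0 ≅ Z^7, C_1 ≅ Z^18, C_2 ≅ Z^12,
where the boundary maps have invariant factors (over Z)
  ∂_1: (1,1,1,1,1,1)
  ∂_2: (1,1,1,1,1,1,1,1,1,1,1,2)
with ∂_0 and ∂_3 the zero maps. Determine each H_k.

H_0: b_0 = 7 − 0 − 6 = 1; torsion from ∂_1 factors > 1: none. So H_0 = Z.
H_1: b_1 = 18 − 6 − 12 = 0; torsion from ∂_2 factors > 1: [2]. So H_1 = Z/2.
H_2: b_2 = 12 − 12 − 0 = 0; torsion from ∂_3 factors > 1: none. So H_2 = 0.

H_0 = Z,  H_1 = Z/2,  H_2 = 0.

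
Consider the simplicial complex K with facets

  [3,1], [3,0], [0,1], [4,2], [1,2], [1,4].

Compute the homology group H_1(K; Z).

H_1 ≅ Z^2.

Fix the vertex order 0 < 1 < 2 < 3 < 4 and write every simplex with vertices in increasing order. Then dim K = 1 and the simplices of K are:

  0-simplices (5): [0], [1], [2], [3], [4]
  1-simplices (6): [0,1], [0,3], [1,2], [1,3], [1,4], [2,4]

so the chain groups are C_0 ≅ Z^5, C_1 ≅ Z^6.

Boundary ∂_1: C_1 → C_0 is given by ∂[p,q] = [q] − [p]. For instance
  ∂[2,4] = [4] − [2].
The resulting 5×6 matrix has rank 4, and its Smith normal form has invariant factors (1,1,1,1).

Computing H_k = (kernel of ∂_k) / (image of ∂_{k+1}):

  H_1: rank ker ∂_1 − rank ∂_2 = (6 − 4) − 0 = 2, and there is no ∂_2, so H_1 ≅ Z^2.

(K is a triangulation of a wedge of 2 circles.)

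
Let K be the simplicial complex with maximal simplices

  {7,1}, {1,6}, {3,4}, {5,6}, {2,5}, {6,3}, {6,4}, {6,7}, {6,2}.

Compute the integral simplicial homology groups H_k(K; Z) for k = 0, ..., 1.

H_0 ≅ Z,  H_1 ≅ Z^3.

We work with the vertex ordering 1 < 2 < 3 < 4 < 5 < 6 < 7. The simplices of K, each written with vertices in increasing order, are:

  0-simplices (7): [1], [2], [3], [4], [5], [6], [7]
  1-simplices (9): [1,6], [1,7], [2,5], [2,6], [3,4], [3,6], [4,6], [5,6], [6,7]

so the chain groups are C_0 ≅ Z^7, C_1 ≅ Z^9.

Boundary ∂_1: C_1 → C_0 maps an edge to its endpoints' difference, ∂[p,q] = q − p.
This gives a 7×9 integer matrix of rank 6; reducing to Smith normal form yields diagonal entries (1,1,1,1,1,1).

Computing H_k = (kernel of ∂_k) / (image of ∂_{k+1}):

  H_0: rank C_0 − rank ∂_1 = 7 − 6 = 1, and the invariant factors of ∂_1 are all 1, so H_0 = Z.
  H_1: rank ker ∂_1 − rank ∂_2 = (9 − 6) − 0 = 3, and there is no ∂_2, so H_1 = Z^3.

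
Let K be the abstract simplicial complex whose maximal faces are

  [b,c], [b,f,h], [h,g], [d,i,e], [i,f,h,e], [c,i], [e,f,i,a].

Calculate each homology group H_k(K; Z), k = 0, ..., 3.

K has 9 vertices, 16 edges, 9 triangles, 2 3-simplices.
rank ∂_0 = 0, rank ∂_1 = 8 ⇒ b_0 = 9 − 0 − 8 = 1; all invariant factors of ∂_1 are 1 so no torsion. So H_0 ≅ Z.
rank ∂_1 = 8, rank ∂_2 = 7 ⇒ b_1 = 16 − 8 − 7 = 1; all invariant factors of ∂_2 are 1 so no torsion. So H_1 ≅ Z.
rank ∂_2 = 7, rank ∂_3 = 2 ⇒ b_2 = 9 − 7 − 2 = 0; all invariant factors of ∂_3 are 1 so no torsion. So H_2 ≅ 0.
rank ∂_3 = 2, rank ∂_4 = 0 ⇒ b_3 = 2 − 2 − 0 = 0. So H_3 ≅ 0.

H_0 = Z,  H_1 = Z,  H_2 = 0,  H_3 = 0.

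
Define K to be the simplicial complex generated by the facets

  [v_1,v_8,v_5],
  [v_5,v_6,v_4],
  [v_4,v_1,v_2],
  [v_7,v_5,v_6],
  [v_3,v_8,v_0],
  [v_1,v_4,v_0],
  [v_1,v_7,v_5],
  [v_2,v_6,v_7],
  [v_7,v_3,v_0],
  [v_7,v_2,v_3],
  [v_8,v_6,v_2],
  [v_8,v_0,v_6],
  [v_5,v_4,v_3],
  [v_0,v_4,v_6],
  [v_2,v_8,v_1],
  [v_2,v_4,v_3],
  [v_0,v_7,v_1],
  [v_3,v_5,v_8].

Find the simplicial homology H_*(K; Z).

H_0 ≅ Z,  H_1 ≅ Z^2,  H_2 ≅ Z.

We work with the vertex ordering v_0 < v_1 < v_2 < v_3 < v_4 < v_5 < v_6 < v_7 < v_8. The simplices of K, each written with vertices in increasing order, are:

  0-simplices (9): [v_0], [v_1], [v_2], [v_3], [v_4], [v_5], [v_6], [v_7], [v_8]
  1-simplices (27): (27 of them)
  2-simplices (18): (18 of them)

Hence C_0 ≅ Z^9, C_1 ≅ Z^27, C_2 ≅ Z^18.

The boundary map ∂_1: C_1 → C_0 is given by ∂[p,q] = [q] − [p].
This gives a 9×27 integer matrix of rank 8; reducing to Smith normal form yields diagonal entries (1,1,1,1,1,1,1,1).

Boundary ∂_2: C_2 → C_1 sends each 2-simplex [p,q,r] to [q,r] − [p,r] + [p,q]. For instance
  ∂[v_1,v_5,v_8] = [v_5,v_8] − [v_1,v_8] + [v_1,v_5],
  ∂[v_5,v_6,v_7] = [v_6,v_7] − [v_5,v_7] + [v_5,v_6].
As a 27×18 matrix over Z this has rank 17, with invariant factors (1,1,1,1,1,1,1,1,1,1,1,1,1,1,1,1,1).

Reading off H_k = ker ∂_k / im ∂_{k+1}:

  H_0: rank C_0 − rank ∂_1 = 9 − 8 = 1, and the invariant factors of ∂_1 are all 1, so H_0 = Z.
  H_1: rank ker ∂_1 − rank ∂_2 = (27 − 8) − 17 = 2, and the invariant factors of ∂_2 are all 1, so H_1 = Z^2.
  H_2: rank ker ∂_2 − rank ∂_3 = (18 − 17) − 0 = 1, and there is no ∂_3, so H_2 = Z.

As a check, the Euler characteristic is 9 − 27 + 18 = 0, which agrees with 1 − 2 + 1 = 0.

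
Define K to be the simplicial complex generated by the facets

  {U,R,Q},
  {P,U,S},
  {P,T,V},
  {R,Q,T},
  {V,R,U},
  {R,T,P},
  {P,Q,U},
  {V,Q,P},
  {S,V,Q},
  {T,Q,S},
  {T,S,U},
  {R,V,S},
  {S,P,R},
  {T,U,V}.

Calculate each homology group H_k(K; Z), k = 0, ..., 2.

H_0 = Z,  H_1 = Z^2,  H_2 = Z.

Fix the vertex order P < Q < R < S < T < U < V and write every simplex with vertices in increasing order. Then dim K = 2 and the simplices of K are:

  0-simplices (7): P, Q, R, S, T, U, V
  1-simplices (21): PQ, PR, PS, PT, PU, PV, QR, QS, QT, QU, QV, RS, RT, RU, RV, ST, SU, SV, TU, TV, UV
  2-simplices (14): PQU, PQV, PRS, PRT, PSU, PTV, QRT, QRU, QST, QSV, RSV, RUV, STU, TUV

Hence C_0 ≅ Z^7, C_1 ≅ Z^21, C_2 ≅ Z^14.

Boundary ∂_1: C_1 → C_0 is given by ∂[p,q] = [q] − [p].
The resulting 7×21 matrix has rank 6, and its Smith normal form has invariant factors (1,1,1,1,1,1).

The boundary map ∂_2: C_2 → C_1 maps a triangle to the signed sum of its edges. For instance
  ∂PRT = RT − PT + PR,
  ∂TUV = UV − TV + TU.
As a 21×14 matrix over Z this has rank 13, with invariant factors (1,1,1,1,1,1,1,1,1,1,1,1,1).

Reading off H_k = ker ∂_k / im ∂_{k+1}:

  H_0: rank C_0 − rank ∂_1 = 7 − 6 = 1, and the invariant factors of ∂_1 are all 1, so H_0 ≅ Z.
  H_1: rank ker ∂_1 − rank ∂_2 = (21 − 6) − 13 = 2, and the invariant factors of ∂_2 are all 1, so H_1 ≅ Z^2.
  H_2: rank ker ∂_2 − rank ∂_3 = (14 − 13) − 0 = 1, and there is no ∂_3, so H_2 ≅ Z.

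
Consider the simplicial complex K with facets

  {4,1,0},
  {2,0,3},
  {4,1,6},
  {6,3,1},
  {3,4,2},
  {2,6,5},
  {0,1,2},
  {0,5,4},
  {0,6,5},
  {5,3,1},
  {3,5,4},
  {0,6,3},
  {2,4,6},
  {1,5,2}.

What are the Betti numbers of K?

Take the total order 0 < 1 < 2 < 3 < 4 < 5 < 6 on the vertex set. Then K (dimension 2) consists of the simplices:

  0-simplices (7): [0], [1], [2], [3], [4], [5], [6]
  1-simplices (21): [0,1], [0,2], [0,3], [0,4], [0,5], [0,6], [1,2], [1,3], [1,4], [1,5], [1,6], [2,3], [2,4], [2,5], [2,6], [3,4], [3,5], [3,6], [4,5], [4,6], [5,6]
  2-simplices (14): [0,1,2], [0,1,4], [0,2,3], [0,3,6], [0,4,5], [0,5,6], [1,2,5], [1,3,5], [1,3,6], [1,4,6], [2,3,4], [2,4,6], [2,5,6], [3,4,5]

giving chain groups C_0 ≅ Z^7, C_1 ≅ Z^21, C_2 ≅ Z^14.

The boundary map ∂_1: C_1 → C_0 sends each edge [p,q] (with p < q) to q − p. For instance
  ∂[2,5] = [5] − [2].
The 7×21 boundary matrix has rank 6 and Smith normal form diag(1,1,1,1,1,1).

∂_2: C_2 → C_1 maps a triangle to the signed sum of its edges. For instance
  ∂[0,1,4] = [1,4] − [0,4] + [0,1],
  ∂[1,3,6] = [3,6] − [1,6] + [1,3].
The 21×14 boundary matrix has rank 13 and Smith normal form diag(1,1,1,1,1,1,1,1,1,1,1,1,1).

Computing H_k = (kernel of ∂_k) / (image of ∂_{k+1}):

  H_0: rank C_0 − rank ∂_1 = 7 − 6 = 1, and the invariant factors of ∂_1 are all 1, so H_0 ≅ Z.
  H_1: rank ker ∂_1 − rank ∂_2 = (21 − 6) − 13 = 2, and the invariant factors of ∂_2 are all 1, so H_1 ≅ Z^2.
  H_2: rank ker ∂_2 − rank ∂_3 = (14 − 13) − 0 = 1, and there is no ∂_3, so H_2 ≅ Z.

(K is a triangulation of the torus T^2.)

Hence the Betti numbers are b_0 = 1, b_1 = 2, b_2 = 1.

b_0 = 1, b_1 = 2, b_2 = 1.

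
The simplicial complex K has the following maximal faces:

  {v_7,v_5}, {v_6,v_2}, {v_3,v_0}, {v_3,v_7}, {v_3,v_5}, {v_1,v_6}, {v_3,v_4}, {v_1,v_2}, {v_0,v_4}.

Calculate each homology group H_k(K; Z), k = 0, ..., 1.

Fix the vertex order v_0 < v_1 < v_2 < v_3 < v_4 < v_5 < v_6 < v_7 and write every simplex with vertices in increasing order. Then dim K = 1 and the simplices of K are:

  0-simplices (8): [v_0], [v_1], [v_2], [v_3], [v_4], [v_5], [v_6], [v_7]
  1-simplices (9): [v_0,v_3], [v_0,v_4], [v_1,v_2], [v_1,v_6], [v_2,v_6], [v_3,v_4], [v_3,v_5], [v_3,v_7], [v_5,v_7]

Hence C_0 ≅ Z^8, C_1 ≅ Z^9.

∂_1: C_1 → C_0 sends each edge [p,q] (with p < q) to q − p. For instance
  ∂[v_2,v_6] = [v_6] − [v_2].
This gives a 8×9 integer matrix of rank 6; reducing to Smith normal form yields diagonal entries (1,1,1,1,1,1).

Reading off H_k = ker ∂_k / im ∂_{k+1}:

  H_0: rank C_0 − rank ∂_1 = 8 − 6 = 2, and the invariant factors of ∂_1 are all 1, so H_0 = Z^2.
  H_1: rank ker ∂_1 − rank ∂_2 = (9 − 6) − 0 = 3, and there is no ∂_2, so H_1 = Z^3.

As a check, the Euler characteristic is 8 − 9 = -1, which agrees with 2 − 3 = -1.

H_0 = Z^2,  H_1 = Z^3.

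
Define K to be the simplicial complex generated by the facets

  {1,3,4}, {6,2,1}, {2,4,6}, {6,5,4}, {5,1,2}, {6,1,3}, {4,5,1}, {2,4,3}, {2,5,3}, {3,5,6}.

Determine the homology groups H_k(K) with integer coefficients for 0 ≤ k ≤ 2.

Take the total order 1 < 2 < 3 < 4 < 5 < 6 on the vertex set. Then K (dimension 2) consists of the simplices:

  0-simplices (6): [1], [2], [3], [4], [5], [6]
  1-simplices (15): [1,2], [1,3], [1,4], [1,5], [1,6], [2,3], [2,4], [2,5], [2,6], [3,4], [3,5], [3,6], [4,5], [4,6], [5,6]
  2-simplices (10): [1,2,5], [1,2,6], [1,3,4], [1,3,6], [1,4,5], [2,3,4], [2,3,5], [2,4,6], [3,5,6], [4,5,6]

Hence C_0 ≅ Z^6, C_1 ≅ Z^15, C_2 ≅ Z^10.

Boundary ∂_1: C_1 → C_0 is given by ∂[p,q] = [q] − [p].
The resulting 6×15 matrix has rank 5, and its Smith normal form has invariant factors (1,1,1,1,1).

The boundary map ∂_2: C_2 → C_1 acts by ∂[p,q,r] = [q,r] − [p,r] + [p,q]. For instance
  ∂[4,5,6] = [5,6] − [4,6] + [4,5],
  ∂[1,2,6] = [2,6] − [1,6] + [1,2].
The 15×10 boundary matrix has rank 10 and Smith normal form diag(1,1,1,1,1,1,1,1,1,2).

From H_k ≅ ker(∂_k) / im(∂_{k+1}) we obtain:

  H_0: rank C_0 − rank ∂_1 = 6 − 5 = 1, and the invariant factors of ∂_1 are all 1, so H_0 = Z.
  H_1: rank ker ∂_1 − rank ∂_2 = (15 − 5) − 10 = 0, and ∂_2 has invariant factor 2 > 1, so H_1 = Z/2.
  H_2: rank ker ∂_2 − rank ∂_3 = (10 − 10) − 0 = 0, and there is no ∂_3, so H_2 = 0.

As a check, the Euler characteristic is 6 − 15 + 10 = 1, which agrees with 1 − 0 + 0 = 1.

H_0 = Z,  H_1 = Z/2,  H_2 = 0.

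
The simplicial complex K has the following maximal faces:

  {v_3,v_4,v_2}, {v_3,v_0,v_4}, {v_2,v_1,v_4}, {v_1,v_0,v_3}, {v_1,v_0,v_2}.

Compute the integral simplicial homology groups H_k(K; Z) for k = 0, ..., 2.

Take the total order v_0 < v_1 < v_2 < v_3 < v_4 on the vertex set. Then K (dimension 2) consists of the simplices:

  0-simplices (5): [v_0], [v_1], [v_2], [v_3], [v_4]
  1-simplices (10): [v_0,v_1], [v_0,v_2], [v_0,v_3], [v_0,v_4], [v_1,v_2], [v_1,v_3], [v_1,v_4], [v_2,v_3], [v_2,v_4], [v_3,v_4]
  2-simplices (5): [v_0,v_1,v_2], [v_0,v_1,v_3], [v_0,v_3,v_4], [v_1,v_2,v_4], [v_2,v_3,v_4]

giving chain groups C_0 ≅ Z^5, C_1 ≅ Z^10, C_2 ≅ Z^5.

Boundary ∂_1: C_1 → C_0 sends each edge [p,q] (with p < q) to q − p.
This gives a 5×10 integer matrix of rank 4; reducing to Smith normal form yields diagonal entries (1,1,1,1).

∂_2: C_2 → C_1 acts by ∂[p,q,r] = [q,r] − [p,r] + [p,q]. For instance
  ∂[v_0,v_1,v_3] = [v_1,v_3] − [v_0,v_3] + [v_0,v_1],
  ∂[v_1,v_2,v_4] = [v_2,v_4] − [v_1,v_4] + [v_1,v_2].
As a 10×5 matrix over Z this has rank 5, with invariant factors (1,1,1,1,1).

Reading off H_k = ker ∂_k / im ∂_{k+1}:

  H_0: rank C_0 − rank ∂_1 = 5 − 4 = 1, and the invariant factors of ∂_1 are all 1, so H_0 ≅ Z.
  H_1: rank ker ∂_1 − rank ∂_2 = (10 − 4) − 5 = 1, and the invariant factors of ∂_2 are all 1, so H_1 ≅ Z.
  H_2: rank ker ∂_2 − rank ∂_3 = (5 − 5) − 0 = 0, and there is no ∂_3, so H_2 ≅ 0.

(K is a triangulation of the Möbius band.)

H_0 ≅ Z,  H_1 ≅ Z,  H_2 = 0.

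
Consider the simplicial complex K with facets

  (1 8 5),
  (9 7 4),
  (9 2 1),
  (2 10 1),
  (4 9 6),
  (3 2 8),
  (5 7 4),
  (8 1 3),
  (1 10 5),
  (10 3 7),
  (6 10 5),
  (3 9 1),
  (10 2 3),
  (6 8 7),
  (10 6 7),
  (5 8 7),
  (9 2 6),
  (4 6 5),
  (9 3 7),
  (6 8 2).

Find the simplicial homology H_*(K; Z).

Order the vertices as 1 < 2 < 3 < 4 < 5 < 6 < 7 < 8 < 9 < 10. Listing each simplex with vertices in this order, K has dimension 2 with simplices:

  0-simplices (10): [1], [2], [3], [4], [5], [6], [7], [8], [9], [10]
  1-simplices (30): (30 of them)
  2-simplices (20): (20 of them)

so the chain groups are C_0 ≅ Z^10, C_1 ≅ Z^30, C_2 ≅ Z^20.

The boundary map ∂_1: C_1 → C_0 is given by ∂[p,q] = [q] − [p].
The resulting 10×30 matrix has rank 9, and its Smith normal form has invariant factors (1,1,1,1,1,1,1,1,1).

The boundary map ∂_2: C_2 → C_1 acts by ∂[p,q,r] = [q,r] − [p,r] + [p,q]. For instance
  ∂[3,7,10] = [7,10] − [3,10] + [3,7],
  ∂[4,5,7] = [5,7] − [4,7] + [4,5].
This gives a 30×20 integer matrix of rank 20; reducing to Smith normal form yields diagonal entries (1,1,1,1,1,1,1,1,1,1,1,1,1,1,1,1,1,1,1,2).

From H_k ≅ ker(∂_k) / im(∂_{k+1}) we obtain:

  H_0: rank C_0 − rank ∂_1 = 10 − 9 = 1, and the invariant factors of ∂_1 are all 1, so H_0 = Z.
  H_1: rank ker ∂_1 − rank ∂_2 = (30 − 9) − 20 = 1, and ∂_2 has invariant factor 2 > 1, so H_1 = Z ⊕ Z/2.
  H_2: rank ker ∂_2 − rank ∂_3 = (20 − 20) − 0 = 0, and there is no ∂_3, so H_2 = 0.

(K is a triangulation of the Klein bottle.)

H_0 ≅ Z,  H_1 ≅ Z ⊕ Z/2,  H_2 = 0.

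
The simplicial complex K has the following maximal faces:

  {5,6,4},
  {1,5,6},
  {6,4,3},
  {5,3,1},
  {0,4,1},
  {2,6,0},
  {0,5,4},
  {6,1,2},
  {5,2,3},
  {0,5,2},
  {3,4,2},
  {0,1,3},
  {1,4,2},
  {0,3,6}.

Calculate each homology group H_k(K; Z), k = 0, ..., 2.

H_0 = Z,  H_1 = Z^2,  H_2 = Z.

Order the vertices as 0 < 1 < 2 < 3 < 4 < 5 < 6. Listing each simplex with vertices in this order, K has dimension 2 with simplices:

  0-simplices (7): [0], [1], [2], [3], [4], [5], [6]
  1-simplices (21): [0,1], [0,2], [0,3], [0,4], [0,5], [0,6], [1,2], [1,3], [1,4], [1,5], [1,6], [2,3], [2,4], [2,5], [2,6], [3,4], [3,5], [3,6], [4,5], [4,6], [5,6]
  2-simplices (14): [0,1,3], [0,1,4], [0,2,5], [0,2,6], [0,3,6], [0,4,5], [1,2,4], [1,2,6], [1,3,5], [1,5,6], [2,3,4], [2,3,5], [3,4,6], [4,5,6]

giving chain groups C_0 ≅ Z^7, C_1 ≅ Z^21, C_2 ≅ Z^14.

The boundary map ∂_1: C_1 → C_0 sends each edge [p,q] (with p < q) to q − p. For instance
  ∂[2,3] = [3] − [2].
The 7×21 boundary matrix has rank 6 and Smith normal form diag(1,1,1,1,1,1).

∂_2: C_2 → C_1 maps a triangle to the signed sum of its edges. For instance
  ∂[3,4,6] = [4,6] − [3,6] + [3,4],
  ∂[1,2,4] = [2,4] − [1,4] + [1,2].
The resulting 21×14 matrix has rank 13, and its Smith normal form has invariant factors (1,1,1,1,1,1,1,1,1,1,1,1,1).

From H_k ≅ ker(∂_k) / im(∂_{k+1}) we obtain:

  H_0: rank C_0 − rank ∂_1 = 7 − 6 = 1, and the invariant factors of ∂_1 are all 1, so H_0 ≅ Z.
  H_1: rank ker ∂_1 − rank ∂_2 = (21 − 6) − 13 = 2, and the invariant factors of ∂_2 are all 1, so H_1 ≅ Z^2.
  H_2: rank ker ∂_2 − rank ∂_3 = (14 − 13) − 0 = 1, and there is no ∂_3, so H_2 ≅ Z.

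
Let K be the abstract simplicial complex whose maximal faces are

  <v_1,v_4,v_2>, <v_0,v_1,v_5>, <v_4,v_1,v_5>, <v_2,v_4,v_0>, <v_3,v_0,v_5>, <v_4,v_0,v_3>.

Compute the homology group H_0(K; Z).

Order the vertices as v_0 < v_1 < v_2 < v_3 < v_4 < v_5. Listing each simplex with vertices in this order, K has dimension 2 with simplices:

  0-simplices (6): [v_0], [v_1], [v_2], [v_3], [v_4], [v_5]
  1-simplices (12): [v_0,v_1], [v_0,v_2], [v_0,v_3], [v_0,v_4], [v_0,v_5], [v_1,v_2], [v_1,v_4], [v_1,v_5], [v_2,v_4], [v_3,v_4], [v_3,v_5], [v_4,v_5]
  2-simplices (6): [v_0,v_1,v_5], [v_0,v_2,v_4], [v_0,v_3,v_4], [v_0,v_3,v_5], [v_1,v_2,v_4], [v_1,v_4,v_5]

giving chain groups C_0 ≅ Z^6, C_1 ≅ Z^12, C_2 ≅ Z^6.

The boundary map ∂_1: C_1 → C_0 is given by ∂[p,q] = [q] − [p]. For instance
  ∂[v_1,v_5] = [v_5] − [v_1].
As a 6×12 matrix over Z this has rank 5, with invariant factors (1,1,1,1,1).

The boundary map ∂_2: C_2 → C_1 sends each 2-simplex [p,q,r] to [q,r] − [p,r] + [p,q]. For instance
  ∂[v_0,v_3,v_4] = [v_3,v_4] − [v_0,v_4] + [v_0,v_3],
  ∂[v_0,v_3,v_5] = [v_3,v_5] − [v_0,v_5] + [v_0,v_3].
This gives a 12×6 integer matrix of rank 6; reducing to Smith normal form yields diagonal entries (1,1,1,1,1,1).

Now H_k = ker ∂_k / im ∂_{k+1}, so:

  H_0: rank C_0 − rank ∂_1 = 6 − 5 = 1, and the invariant factors of ∂_1 are all 1, so H_0 = Z.

(K is a triangulation of the cylinder S^1 x I.)

H_0 ≅ Z.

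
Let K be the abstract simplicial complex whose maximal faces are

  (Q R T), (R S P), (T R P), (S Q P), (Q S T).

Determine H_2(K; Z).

H_2 = 0.

K has 5 vertices, 10 edges, 5 triangles.
rank ∂_2 = 5, rank ∂_3 = 0 ⇒ b_2 = 5 − 5 − 0 = 0. So H_2 = 0.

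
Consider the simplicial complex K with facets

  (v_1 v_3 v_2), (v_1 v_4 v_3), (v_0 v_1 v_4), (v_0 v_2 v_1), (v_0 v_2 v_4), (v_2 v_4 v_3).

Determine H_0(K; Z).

H_0 ≅ Z.

We work with the vertex ordering v_0 < v_1 < v_2 < v_3 < v_4. The simplices of K, each written with vertices in increasing order, are:

  0-simplices (5): [v_0], [v_1], [v_2], [v_3], [v_4]
  1-simplices (9): [v_0,v_1], [v_0,v_2], [v_0,v_4], [v_1,v_2], [v_1,v_3], [v_1,v_4], [v_2,v_3], [v_2,v_4], [v_3,v_4]
  2-simplices (6): [v_0,v_1,v_2], [v_0,v_1,v_4], [v_0,v_2,v_4], [v_1,v_2,v_3], [v_1,v_3,v_4], [v_2,v_3,v_4]

Hence C_0 ≅ Z^5, C_1 ≅ Z^9, C_2 ≅ Z^6.

Boundary ∂_1: C_1 → C_0 sends each edge [p,q] (with p < q) to q − p. For instance
  ∂[v_3,v_4] = [v_4] − [v_3].
As a 5×9 matrix over Z this has rank 4, with invariant factors (1,1,1,1).

Boundary ∂_2: C_2 → C_1 acts by ∂[p,q,r] = [q,r] − [p,r] + [p,q]. For instance
  ∂[v_0,v_1,v_2] = [v_1,v_2] − [v_0,v_2] + [v_0,v_1],
  ∂[v_2,v_3,v_4] = [v_3,v_4] − [v_2,v_4] + [v_2,v_3].
The 9×6 boundary matrix has rank 5 and Smith normal form diag(1,1,1,1,1).

Computing H_k = (kernel of ∂_k) / (image of ∂_{k+1}):

  H_0: rank C_0 − rank ∂_1 = 5 − 4 = 1, and the invariant factors of ∂_1 are all 1, so H_0 ≅ Z.

(K is a triangulation of the 2-sphere S^2.)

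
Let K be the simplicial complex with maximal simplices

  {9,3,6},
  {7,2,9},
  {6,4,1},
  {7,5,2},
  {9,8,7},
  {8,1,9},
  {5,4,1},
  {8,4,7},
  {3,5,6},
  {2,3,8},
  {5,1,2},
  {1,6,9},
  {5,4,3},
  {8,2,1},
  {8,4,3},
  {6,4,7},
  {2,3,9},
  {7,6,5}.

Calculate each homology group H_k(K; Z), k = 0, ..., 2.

Take the total order 1 < 2 < 3 < 4 < 5 < 6 < 7 < 8 < 9 on the vertex set. Then K (dimension 2) consists of the simplices:

  0-simplices (9): [1], [2], [3], [4], [5], [6], [7], [8], [9]
  1-simplices (27): (27 of them)
  2-simplices (18): [1,2,5], [1,2,8], [1,4,5], [1,4,6], [1,6,9], [1,8,9], [2,3,8], [2,3,9], [2,5,7], [2,7,9], [3,4,5], [3,4,8], [3,5,6], [3,6,9], [4,6,7], [4,7,8], [5,6,7], [7,8,9]

giving chain groups C_0 ≅ Z^9, C_1 ≅ Z^27, C_2 ≅ Z^18.

The boundary map ∂_1: C_1 → C_0 maps an edge to its endpoints' difference, ∂[p,q] = q − p.
This gives a 9×27 integer matrix of rank 8; reducing to Smith normal form yields diagonal entries (1,1,1,1,1,1,1,1).

Boundary ∂_2: C_2 → C_1 acts by ∂[p,q,r] = [q,r] − [p,r] + [p,q]. For instance
  ∂[2,3,8] = [3,8] − [2,8] + [2,3],
  ∂[1,4,6] = [4,6] − [1,6] + [1,4].
This gives a 27×18 integer matrix of rank 18; reducing to Smith normal form yields diagonal entries (1,1,1,1,1,1,1,1,1,1,1,1,1,1,1,1,1,2).

From H_k ≅ ker(∂_k) / im(∂_{k+1}) we obtain:

  H_0: rank C_0 − rank ∂_1 = 9 − 8 = 1, and the invariant factors of ∂_1 are all 1, so H_0 ≅ Z.
  H_1: rank ker ∂_1 − rank ∂_2 = (27 − 8) − 18 = 1, and ∂_2 has invariant factor 2 > 1, so H_1 ≅ Z ⊕ Z/2Z.
  H_2: rank ker ∂_2 − rank ∂_3 = (18 − 18) − 0 = 0, and there is no ∂_3, so H_2 ≅ 0.

H_0 = Z,  H_1 = Z ⊕ Z/2Z,  H_2 = 0.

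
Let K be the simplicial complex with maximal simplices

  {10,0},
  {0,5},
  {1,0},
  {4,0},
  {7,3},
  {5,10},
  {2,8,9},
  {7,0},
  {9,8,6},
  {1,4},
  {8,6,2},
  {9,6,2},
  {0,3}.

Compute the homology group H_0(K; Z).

H_0 ≅ Z^2.

Fix the vertex order 0 < 1 < 2 < 3 < 4 < 5 < 6 < 7 < 8 < 9 < 10 and write every simplex with vertices in increasing order. Then dim K = 2 and the simplices of K are:

  0-simplices (11): [0], [1], [2], [3], [4], [5], [6], [7], [8], [9], [10]
  1-simplices (15): [0,1], [0,3], [0,4], [0,5], [0,7], [0,10], [1,4], [2,6], [2,8], [2,9], [3,7], [5,10], [6,8], [6,9], [8,9]
  2-simplices (4): [2,6,8], [2,6,9], [2,8,9], [6,8,9]

so the chain groups are C_0 ≅ Z^11, C_1 ≅ Z^15, C_2 ≅ Z^4.

Boundary ∂_1: C_1 → C_0 sends each edge [p,q] (with p < q) to q − p. For instance
  ∂[2,8] = [8] − [2].
As a 11×15 matrix over Z this has rank 9, with invariant factors (1,1,1,1,1,1,1,1,1).

Boundary ∂_2: C_2 → C_1 acts by ∂[p,q,r] = [q,r] − [p,r] + [p,q]. For instance
  ∂[2,6,9] = [6,9] − [2,9] + [2,6],
  ∂[2,6,8] = [6,8] − [2,8] + [2,6].
The 15×4 boundary matrix has rank 3 and Smith normal form diag(1,1,1).

Reading off H_k = ker ∂_k / im ∂_{k+1}:

  H_0: rank C_0 − rank ∂_1 = 11 − 9 = 2, and the invariant factors of ∂_1 are all 1, so H_0 = Z^2.

(K is a triangulation of the disjoint union of a wedge of 3 circles and the 2-sphere S^2.)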